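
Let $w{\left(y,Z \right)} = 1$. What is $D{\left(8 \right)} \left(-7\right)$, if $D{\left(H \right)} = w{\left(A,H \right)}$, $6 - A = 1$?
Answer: $-7$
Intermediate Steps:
$A = 5$ ($A = 6 - 1 = 5$)
$D{\left(H \right)} = 1$
$D{\left(8 \right)} \left(-7\right) = 1 \left(-7\right) = -7$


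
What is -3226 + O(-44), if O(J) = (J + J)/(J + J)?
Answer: -3225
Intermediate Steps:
O(J) = 1 (O(J) = (2*J)/((2*J)) = (2*J)*(1/(2*J)) = 1)
-3226 + O(-44) = -3226 + 1 = -3225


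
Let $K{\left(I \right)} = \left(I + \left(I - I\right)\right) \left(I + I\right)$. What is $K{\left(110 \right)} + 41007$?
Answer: $65207$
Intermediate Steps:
$K{\left(I \right)} = 2 I^{2}$ ($K{\left(I \right)} = \left(I + 0\right) 2 I = I 2 I = 2 I^{2}$)
$K{\left(110 \right)} + 41007 = 2 \cdot 110^{2} + 41007 = 2 \cdot 12100 + 41007 = 24200 + 41007 = 65207$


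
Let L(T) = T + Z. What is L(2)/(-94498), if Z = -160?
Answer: 79/47249 ≈ 0.0016720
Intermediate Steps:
L(T) = -160 + T (L(T) = T - 160 = -160 + T)
L(2)/(-94498) = (-160 + 2)/(-94498) = -158*(-1/94498) = 79/47249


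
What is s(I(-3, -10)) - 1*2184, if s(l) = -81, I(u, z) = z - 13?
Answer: -2265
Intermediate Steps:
I(u, z) = -13 + z
s(I(-3, -10)) - 1*2184 = -81 - 1*2184 = -81 - 2184 = -2265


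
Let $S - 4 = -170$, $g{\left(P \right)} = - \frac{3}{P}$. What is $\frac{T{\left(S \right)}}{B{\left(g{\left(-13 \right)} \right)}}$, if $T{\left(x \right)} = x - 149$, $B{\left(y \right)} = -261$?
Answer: $\frac{35}{29} \approx 1.2069$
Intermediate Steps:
$S = -166$ ($S = 4 - 170 = -166$)
$T{\left(x \right)} = -149 + x$ ($T{\left(x \right)} = x - 149 = -149 + x$)
$\frac{T{\left(S \right)}}{B{\left(g{\left(-13 \right)} \right)}} = \frac{-149 - 166}{-261} = \left(-315\right) \left(- \frac{1}{261}\right) = \frac{35}{29}$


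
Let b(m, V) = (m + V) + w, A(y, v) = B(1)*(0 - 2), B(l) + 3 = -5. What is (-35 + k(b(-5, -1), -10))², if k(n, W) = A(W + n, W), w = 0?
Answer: 361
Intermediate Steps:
B(l) = -8 (B(l) = -3 - 5 = -8)
A(y, v) = 16 (A(y, v) = -8*(0 - 2) = -8*(-2) = 16)
b(m, V) = V + m (b(m, V) = (m + V) + 0 = (V + m) + 0 = V + m)
k(n, W) = 16
(-35 + k(b(-5, -1), -10))² = (-35 + 16)² = (-19)² = 361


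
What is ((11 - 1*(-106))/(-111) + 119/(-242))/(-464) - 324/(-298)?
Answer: 675116581/619043744 ≈ 1.0906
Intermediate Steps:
((11 - 1*(-106))/(-111) + 119/(-242))/(-464) - 324/(-298) = ((11 + 106)*(-1/111) + 119*(-1/242))*(-1/464) - 324*(-1/298) = (117*(-1/111) - 119/242)*(-1/464) + 162/149 = (-39/37 - 119/242)*(-1/464) + 162/149 = -13841/8954*(-1/464) + 162/149 = 13841/4154656 + 162/149 = 675116581/619043744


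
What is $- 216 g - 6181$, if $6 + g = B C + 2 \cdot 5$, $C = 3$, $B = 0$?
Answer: $-7045$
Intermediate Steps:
$g = 4$ ($g = -6 + \left(0 \cdot 3 + 2 \cdot 5\right) = -6 + \left(0 + 10\right) = -6 + 10 = 4$)
$- 216 g - 6181 = \left(-216\right) 4 - 6181 = -864 - 6181 = -7045$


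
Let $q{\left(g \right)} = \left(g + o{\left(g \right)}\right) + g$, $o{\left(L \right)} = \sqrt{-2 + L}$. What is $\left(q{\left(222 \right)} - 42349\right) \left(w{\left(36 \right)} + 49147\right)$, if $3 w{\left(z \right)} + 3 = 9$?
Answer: $-2059588845 + 98298 \sqrt{55} \approx -2.0589 \cdot 10^{9}$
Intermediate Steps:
$w{\left(z \right)} = 2$ ($w{\left(z \right)} = -1 + \frac{1}{3} \cdot 9 = -1 + 3 = 2$)
$q{\left(g \right)} = \sqrt{-2 + g} + 2 g$ ($q{\left(g \right)} = \left(g + \sqrt{-2 + g}\right) + g = \sqrt{-2 + g} + 2 g$)
$\left(q{\left(222 \right)} - 42349\right) \left(w{\left(36 \right)} + 49147\right) = \left(\left(\sqrt{-2 + 222} + 2 \cdot 222\right) - 42349\right) \left(2 + 49147\right) = \left(\left(\sqrt{220} + 444\right) - 42349\right) 49149 = \left(\left(2 \sqrt{55} + 444\right) - 42349\right) 49149 = \left(\left(444 + 2 \sqrt{55}\right) - 42349\right) 49149 = \left(-41905 + 2 \sqrt{55}\right) 49149 = -2059588845 + 98298 \sqrt{55}$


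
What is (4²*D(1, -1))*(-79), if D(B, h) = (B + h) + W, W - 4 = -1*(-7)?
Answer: -13904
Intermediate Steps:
W = 11 (W = 4 - 1*(-7) = 4 + 7 = 11)
D(B, h) = 11 + B + h (D(B, h) = (B + h) + 11 = 11 + B + h)
(4²*D(1, -1))*(-79) = (4²*(11 + 1 - 1))*(-79) = (16*11)*(-79) = 176*(-79) = -13904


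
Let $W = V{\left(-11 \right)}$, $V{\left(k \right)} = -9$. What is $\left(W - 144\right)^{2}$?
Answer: $23409$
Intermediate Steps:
$W = -9$
$\left(W - 144\right)^{2} = \left(-9 - 144\right)^{2} = \left(-153\right)^{2} = 23409$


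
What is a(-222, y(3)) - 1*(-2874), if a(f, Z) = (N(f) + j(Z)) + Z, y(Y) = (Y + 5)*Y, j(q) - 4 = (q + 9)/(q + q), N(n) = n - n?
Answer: 46443/16 ≈ 2902.7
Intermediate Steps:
N(n) = 0
j(q) = 4 + (9 + q)/(2*q) (j(q) = 4 + (q + 9)/(q + q) = 4 + (9 + q)/((2*q)) = 4 + (9 + q)*(1/(2*q)) = 4 + (9 + q)/(2*q))
y(Y) = Y*(5 + Y) (y(Y) = (5 + Y)*Y = Y*(5 + Y))
a(f, Z) = Z + 9*(1 + Z)/(2*Z) (a(f, Z) = (0 + 9*(1 + Z)/(2*Z)) + Z = 9*(1 + Z)/(2*Z) + Z = Z + 9*(1 + Z)/(2*Z))
a(-222, y(3)) - 1*(-2874) = (9/2 + 3*(5 + 3) + 9/(2*((3*(5 + 3))))) - 1*(-2874) = (9/2 + 3*8 + 9/(2*((3*8)))) + 2874 = (9/2 + 24 + (9/2)/24) + 2874 = (9/2 + 24 + (9/2)*(1/24)) + 2874 = (9/2 + 24 + 3/16) + 2874 = 459/16 + 2874 = 46443/16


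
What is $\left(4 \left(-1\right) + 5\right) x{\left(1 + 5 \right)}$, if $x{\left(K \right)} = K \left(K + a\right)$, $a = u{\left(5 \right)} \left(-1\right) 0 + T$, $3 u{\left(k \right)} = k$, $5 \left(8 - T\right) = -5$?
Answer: $90$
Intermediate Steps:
$T = 9$ ($T = 8 - -1 = 8 + 1 = 9$)
$u{\left(k \right)} = \frac{k}{3}$
$a = 9$ ($a = \frac{1}{3} \cdot 5 \left(-1\right) 0 + 9 = \frac{5}{3} \left(-1\right) 0 + 9 = \left(- \frac{5}{3}\right) 0 + 9 = 0 + 9 = 9$)
$x{\left(K \right)} = K \left(9 + K\right)$ ($x{\left(K \right)} = K \left(K + 9\right) = K \left(9 + K\right)$)
$\left(4 \left(-1\right) + 5\right) x{\left(1 + 5 \right)} = \left(4 \left(-1\right) + 5\right) \left(1 + 5\right) \left(9 + \left(1 + 5\right)\right) = \left(-4 + 5\right) 6 \left(9 + 6\right) = 1 \cdot 6 \cdot 15 = 1 \cdot 90 = 90$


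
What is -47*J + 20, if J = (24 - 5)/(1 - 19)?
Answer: 1253/18 ≈ 69.611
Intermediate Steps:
J = -19/18 (J = 19/(-18) = 19*(-1/18) = -19/18 ≈ -1.0556)
-47*J + 20 = -47*(-19/18) + 20 = 893/18 + 20 = 1253/18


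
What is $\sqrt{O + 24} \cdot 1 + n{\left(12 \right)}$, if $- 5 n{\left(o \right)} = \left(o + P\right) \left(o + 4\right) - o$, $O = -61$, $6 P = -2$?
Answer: $- \frac{524}{15} + i \sqrt{37} \approx -34.933 + 6.0828 i$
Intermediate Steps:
$P = - \frac{1}{3}$ ($P = \frac{1}{6} \left(-2\right) = - \frac{1}{3} \approx -0.33333$)
$n{\left(o \right)} = \frac{o}{5} - \frac{\left(4 + o\right) \left(- \frac{1}{3} + o\right)}{5}$ ($n{\left(o \right)} = - \frac{\left(o - \frac{1}{3}\right) \left(o + 4\right) - o}{5} = - \frac{\left(- \frac{1}{3} + o\right) \left(4 + o\right) - o}{5} = - \frac{\left(4 + o\right) \left(- \frac{1}{3} + o\right) - o}{5} = - \frac{- o + \left(4 + o\right) \left(- \frac{1}{3} + o\right)}{5} = \frac{o}{5} - \frac{\left(4 + o\right) \left(- \frac{1}{3} + o\right)}{5}$)
$\sqrt{O + 24} \cdot 1 + n{\left(12 \right)} = \sqrt{-61 + 24} \cdot 1 - \left(\frac{92}{15} + \frac{144}{5}\right) = \sqrt{-37} \cdot 1 - \frac{524}{15} = i \sqrt{37} \cdot 1 - \frac{524}{15} = i \sqrt{37} - \frac{524}{15} = - \frac{524}{15} + i \sqrt{37}$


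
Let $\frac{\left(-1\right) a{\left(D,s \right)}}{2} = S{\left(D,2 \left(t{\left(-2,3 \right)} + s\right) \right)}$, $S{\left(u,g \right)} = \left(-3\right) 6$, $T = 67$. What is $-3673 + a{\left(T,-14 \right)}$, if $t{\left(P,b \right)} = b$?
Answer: $-3637$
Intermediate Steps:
$S{\left(u,g \right)} = -18$
$a{\left(D,s \right)} = 36$ ($a{\left(D,s \right)} = \left(-2\right) \left(-18\right) = 36$)
$-3673 + a{\left(T,-14 \right)} = -3673 + 36 = -3637$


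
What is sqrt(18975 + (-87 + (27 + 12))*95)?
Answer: 31*sqrt(15) ≈ 120.06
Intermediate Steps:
sqrt(18975 + (-87 + (27 + 12))*95) = sqrt(18975 + (-87 + 39)*95) = sqrt(18975 - 48*95) = sqrt(18975 - 4560) = sqrt(14415) = 31*sqrt(15)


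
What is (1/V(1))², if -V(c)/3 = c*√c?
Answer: ⅑ ≈ 0.11111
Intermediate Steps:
V(c) = -3*c^(3/2) (V(c) = -3*c*√c = -3*c^(3/2))
(1/V(1))² = (1/(-3*1^(3/2)))² = (1/(-3*1))² = (1/(-3))² = (-⅓)² = ⅑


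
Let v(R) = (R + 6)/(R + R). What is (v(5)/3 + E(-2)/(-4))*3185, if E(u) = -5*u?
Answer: -20384/3 ≈ -6794.7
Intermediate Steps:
v(R) = (6 + R)/(2*R) (v(R) = (6 + R)/((2*R)) = (6 + R)*(1/(2*R)) = (6 + R)/(2*R))
(v(5)/3 + E(-2)/(-4))*3185 = (((1/2)*(6 + 5)/5)/3 - 5*(-2)/(-4))*3185 = (((1/2)*(1/5)*11)*(1/3) + 10*(-1/4))*3185 = ((11/10)*(1/3) - 5/2)*3185 = (11/30 - 5/2)*3185 = -32/15*3185 = -20384/3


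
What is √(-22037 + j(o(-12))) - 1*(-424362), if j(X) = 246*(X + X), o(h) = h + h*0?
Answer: 424362 + I*√27941 ≈ 4.2436e+5 + 167.16*I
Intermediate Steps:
o(h) = h (o(h) = h + 0 = h)
j(X) = 492*X (j(X) = 246*(2*X) = 492*X)
√(-22037 + j(o(-12))) - 1*(-424362) = √(-22037 + 492*(-12)) - 1*(-424362) = √(-22037 - 5904) + 424362 = √(-27941) + 424362 = I*√27941 + 424362 = 424362 + I*√27941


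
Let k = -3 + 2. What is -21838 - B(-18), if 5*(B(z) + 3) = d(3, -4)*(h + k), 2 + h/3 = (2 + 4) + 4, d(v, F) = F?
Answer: -109083/5 ≈ -21817.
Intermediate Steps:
h = 24 (h = -6 + 3*((2 + 4) + 4) = -6 + 3*(6 + 4) = -6 + 3*10 = -6 + 30 = 24)
k = -1
B(z) = -107/5 (B(z) = -3 + (-4*(24 - 1))/5 = -3 + (-4*23)/5 = -3 + (1/5)*(-92) = -3 - 92/5 = -107/5)
-21838 - B(-18) = -21838 - 1*(-107/5) = -21838 + 107/5 = -109083/5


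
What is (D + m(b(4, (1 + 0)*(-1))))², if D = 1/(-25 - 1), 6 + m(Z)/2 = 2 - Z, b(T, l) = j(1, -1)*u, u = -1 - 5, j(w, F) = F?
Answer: 271441/676 ≈ 401.54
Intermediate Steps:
u = -6
b(T, l) = 6 (b(T, l) = -1*(-6) = 6)
m(Z) = -8 - 2*Z (m(Z) = -12 + 2*(2 - Z) = -12 + (4 - 2*Z) = -8 - 2*Z)
D = -1/26 (D = 1/(-26) = -1/26 ≈ -0.038462)
(D + m(b(4, (1 + 0)*(-1))))² = (-1/26 + (-8 - 2*6))² = (-1/26 + (-8 - 12))² = (-1/26 - 20)² = (-521/26)² = 271441/676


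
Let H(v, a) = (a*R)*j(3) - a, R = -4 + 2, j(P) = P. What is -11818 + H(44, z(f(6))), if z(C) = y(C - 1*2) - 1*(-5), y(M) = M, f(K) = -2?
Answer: -11825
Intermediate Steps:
R = -2
z(C) = 3 + C (z(C) = (C - 1*2) - 1*(-5) = (C - 2) + 5 = (-2 + C) + 5 = 3 + C)
H(v, a) = -7*a (H(v, a) = (a*(-2))*3 - a = -2*a*3 - a = -6*a - a = -7*a)
-11818 + H(44, z(f(6))) = -11818 - 7*(3 - 2) = -11818 - 7*1 = -11818 - 7 = -11825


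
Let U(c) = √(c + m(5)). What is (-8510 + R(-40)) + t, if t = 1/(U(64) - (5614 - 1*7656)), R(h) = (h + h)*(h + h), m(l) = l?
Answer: -8798054408/4169695 - √69/4169695 ≈ -2110.0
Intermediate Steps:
U(c) = √(5 + c) (U(c) = √(c + 5) = √(5 + c))
R(h) = 4*h² (R(h) = (2*h)*(2*h) = 4*h²)
t = 1/(2042 + √69) (t = 1/(√(5 + 64) - (5614 - 1*7656)) = 1/(√69 - (5614 - 7656)) = 1/(√69 - 1*(-2042)) = 1/(√69 + 2042) = 1/(2042 + √69) ≈ 0.00048773)
(-8510 + R(-40)) + t = (-8510 + 4*(-40)²) + (2042/4169695 - √69/4169695) = (-8510 + 4*1600) + (2042/4169695 - √69/4169695) = (-8510 + 6400) + (2042/4169695 - √69/4169695) = -2110 + (2042/4169695 - √69/4169695) = -8798054408/4169695 - √69/4169695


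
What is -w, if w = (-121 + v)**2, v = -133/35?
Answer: -389376/25 ≈ -15575.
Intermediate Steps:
v = -19/5 (v = -133*1/35 = -19/5 ≈ -3.8000)
w = 389376/25 (w = (-121 - 19/5)**2 = (-624/5)**2 = 389376/25 ≈ 15575.)
-w = -1*389376/25 = -389376/25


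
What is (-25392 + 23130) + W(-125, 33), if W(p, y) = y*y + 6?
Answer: -1167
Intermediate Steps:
W(p, y) = 6 + y² (W(p, y) = y² + 6 = 6 + y²)
(-25392 + 23130) + W(-125, 33) = (-25392 + 23130) + (6 + 33²) = -2262 + (6 + 1089) = -2262 + 1095 = -1167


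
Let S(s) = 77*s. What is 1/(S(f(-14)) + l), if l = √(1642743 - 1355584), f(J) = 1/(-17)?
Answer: 1309/82983022 + 289*√287159/82983022 ≈ 0.0018820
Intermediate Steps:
f(J) = -1/17
l = √287159 ≈ 535.87
1/(S(f(-14)) + l) = 1/(77*(-1/17) + √287159) = 1/(-77/17 + √287159)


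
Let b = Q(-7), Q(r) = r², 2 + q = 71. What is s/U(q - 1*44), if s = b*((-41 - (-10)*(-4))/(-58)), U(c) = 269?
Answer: 3969/15602 ≈ 0.25439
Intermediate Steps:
q = 69 (q = -2 + 71 = 69)
b = 49 (b = (-7)² = 49)
s = 3969/58 (s = 49*((-41 - (-10)*(-4))/(-58)) = 49*((-41 - 1*40)*(-1/58)) = 49*((-41 - 40)*(-1/58)) = 49*(-81*(-1/58)) = 49*(81/58) = 3969/58 ≈ 68.431)
s/U(q - 1*44) = (3969/58)/269 = (3969/58)*(1/269) = 3969/15602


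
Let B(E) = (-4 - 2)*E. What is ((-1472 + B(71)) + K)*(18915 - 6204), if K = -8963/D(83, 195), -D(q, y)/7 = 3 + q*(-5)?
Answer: -69691807245/2884 ≈ -2.4165e+7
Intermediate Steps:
D(q, y) = -21 + 35*q (D(q, y) = -7*(3 + q*(-5)) = -7*(3 - 5*q) = -21 + 35*q)
B(E) = -6*E
K = -8963/2884 (K = -8963/(-21 + 35*83) = -8963/(-21 + 2905) = -8963/2884 ≈ -3.1078)
((-1472 + B(71)) + K)*(18915 - 6204) = ((-1472 - 6*71) - 8963/2884)*(18915 - 6204) = ((-1472 - 426) - 8963/2884)*12711 = (-1898 - 8963/2884)*12711 = -5482795/2884*12711 = -69691807245/2884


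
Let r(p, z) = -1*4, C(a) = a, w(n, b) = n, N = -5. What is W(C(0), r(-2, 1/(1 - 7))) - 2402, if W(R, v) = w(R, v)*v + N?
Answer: -2407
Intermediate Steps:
r(p, z) = -4
W(R, v) = -5 + R*v (W(R, v) = R*v - 5 = -5 + R*v)
W(C(0), r(-2, 1/(1 - 7))) - 2402 = (-5 + 0*(-4)) - 2402 = (-5 + 0) - 2402 = -5 - 2402 = -2407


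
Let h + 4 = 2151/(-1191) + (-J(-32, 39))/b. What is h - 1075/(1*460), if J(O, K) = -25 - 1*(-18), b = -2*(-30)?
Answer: -1099327/136965 ≈ -8.0263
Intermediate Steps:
b = 60
J(O, K) = -7 (J(O, K) = -25 + 18 = -7)
h = -135521/23820 (h = -4 + (2151/(-1191) - 1*(-7)/60) = -4 + (2151*(-1/1191) + 7*(1/60)) = -4 + (-717/397 + 7/60) = -4 - 40241/23820 = -135521/23820 ≈ -5.6894)
h - 1075/(1*460) = -135521/23820 - 1075/(1*460) = -135521/23820 - 1075/460 = -135521/23820 - 1*215/92 = -135521/23820 - 215/92 = -1099327/136965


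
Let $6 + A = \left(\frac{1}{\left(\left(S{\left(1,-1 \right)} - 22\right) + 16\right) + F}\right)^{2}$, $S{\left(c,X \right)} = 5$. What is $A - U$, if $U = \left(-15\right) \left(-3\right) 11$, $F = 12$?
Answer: $- \frac{60620}{121} \approx -500.99$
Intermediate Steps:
$U = 495$ ($U = 45 \cdot 11 = 495$)
$A = - \frac{725}{121}$ ($A = -6 + \left(\frac{1}{\left(\left(5 - 22\right) + 16\right) + 12}\right)^{2} = -6 + \left(\frac{1}{\left(-17 + 16\right) + 12}\right)^{2} = -6 + \left(\frac{1}{-1 + 12}\right)^{2} = -6 + \left(\frac{1}{11}\right)^{2} = -6 + \frac{1}{121} = - \frac{725}{121} \approx -5.9917$)
$A - U = - \frac{725}{121} - 495 = - \frac{60620}{121}$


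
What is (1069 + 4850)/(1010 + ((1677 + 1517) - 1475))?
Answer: 5919/2729 ≈ 2.1689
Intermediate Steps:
(1069 + 4850)/(1010 + ((1677 + 1517) - 1475)) = 5919/(1010 + (3194 - 1475)) = 5919/(1010 + 1719) = 5919/2729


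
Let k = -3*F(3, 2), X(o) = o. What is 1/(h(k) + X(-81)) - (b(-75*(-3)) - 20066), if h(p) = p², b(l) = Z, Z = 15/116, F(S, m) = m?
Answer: 104743729/5220 ≈ 20066.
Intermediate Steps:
Z = 15/116 (Z = 15*(1/116) = 15/116 ≈ 0.12931)
b(l) = 15/116
k = -6 (k = -3*2 = -6)
1/(h(k) + X(-81)) - (b(-75*(-3)) - 20066) = 1/((-6)² - 81) - (15/116 - 20066) = 1/(36 - 81) - 1*(-2327641/116) = 1/(-45) + 2327641/116 = -1/45 + 2327641/116 = 104743729/5220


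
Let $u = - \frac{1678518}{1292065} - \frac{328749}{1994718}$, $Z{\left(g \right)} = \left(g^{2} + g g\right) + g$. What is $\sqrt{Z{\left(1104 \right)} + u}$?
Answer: $\frac{\sqrt{1799922297658095656919052174930}}{859101770890} \approx 1561.6$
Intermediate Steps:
$Z{\left(g \right)} = g + 2 g^{2}$ ($Z{\left(g \right)} = \left(g^{2} + g^{2}\right) + g = 2 g^{2} + g = g + 2 g^{2}$)
$u = - \frac{1257645048203}{859101770890}$ ($u = \left(-1678518\right) \frac{1}{1292065} - \frac{109583}{664906} = - \frac{1678518}{1292065} - \frac{109583}{664906} = - \frac{1257645048203}{859101770890} \approx -1.4639$)
$\sqrt{Z{\left(1104 \right)} + u} = \sqrt{1104 \left(1 + 2 \cdot 1104\right) - \frac{1257645048203}{859101770890}} = \sqrt{1104 \left(1 + 2208\right) - \frac{1257645048203}{859101770890}} = \sqrt{1104 \cdot 2209 - \frac{1257645048203}{859101770890}} = \sqrt{2438736 - \frac{1257645048203}{859101770890}} = \sqrt{\frac{2095121158688146837}{859101770890}} = \frac{\sqrt{1799922297658095656919052174930}}{859101770890}$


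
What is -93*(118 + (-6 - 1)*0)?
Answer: -10974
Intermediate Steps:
-93*(118 + (-6 - 1)*0) = -93*(118 - 7*0) = -93*(118 + 0) = -93*118 = -10974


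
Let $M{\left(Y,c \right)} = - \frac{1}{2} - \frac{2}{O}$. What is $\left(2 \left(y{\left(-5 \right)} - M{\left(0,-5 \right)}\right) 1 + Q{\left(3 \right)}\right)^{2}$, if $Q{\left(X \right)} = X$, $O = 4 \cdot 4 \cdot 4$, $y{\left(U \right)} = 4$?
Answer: $\frac{37249}{256} \approx 145.5$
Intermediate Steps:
$O = 64$ ($O = 16 \cdot 4 = 64$)
$M{\left(Y,c \right)} = - \frac{17}{32}$ ($M{\left(Y,c \right)} = - \frac{1}{2} - \frac{2}{64} = \left(-1\right) \frac{1}{2} - \frac{1}{32} = - \frac{1}{2} - \frac{1}{32} = - \frac{17}{32}$)
$\left(2 \left(y{\left(-5 \right)} - M{\left(0,-5 \right)}\right) 1 + Q{\left(3 \right)}\right)^{2} = \left(2 \left(4 - - \frac{17}{32}\right) 1 + 3\right)^{2} = \left(2 \left(4 + \frac{17}{32}\right) 1 + 3\right)^{2} = \left(2 \cdot \frac{145}{32} \cdot 1 + 3\right)^{2} = \left(\frac{145}{16} \cdot 1 + 3\right)^{2} = \left(\frac{145}{16} + 3\right)^{2} = \left(\frac{193}{16}\right)^{2} = \frac{37249}{256}$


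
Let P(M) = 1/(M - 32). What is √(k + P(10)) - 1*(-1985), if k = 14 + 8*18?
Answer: 1985 + 5*√3058/22 ≈ 1997.6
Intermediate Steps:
P(M) = 1/(-32 + M)
k = 158 (k = 14 + 144 = 158)
√(k + P(10)) - 1*(-1985) = √(158 + 1/(-32 + 10)) - 1*(-1985) = √(158 + 1/(-22)) + 1985 = √(158 - 1/22) + 1985 = √(3475/22) + 1985 = 5*√3058/22 + 1985 = 1985 + 5*√3058/22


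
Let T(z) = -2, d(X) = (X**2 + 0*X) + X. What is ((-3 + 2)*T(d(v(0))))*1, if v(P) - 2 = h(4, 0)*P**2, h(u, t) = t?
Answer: 2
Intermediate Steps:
v(P) = 2 (v(P) = 2 + 0*P**2 = 2 + 0 = 2)
d(X) = X + X**2 (d(X) = (X**2 + 0) + X = X**2 + X = X + X**2)
((-3 + 2)*T(d(v(0))))*1 = ((-3 + 2)*(-2))*1 = -1*(-2)*1 = 2*1 = 2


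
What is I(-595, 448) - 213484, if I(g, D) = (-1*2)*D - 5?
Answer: -214385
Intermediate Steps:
I(g, D) = -5 - 2*D (I(g, D) = -2*D - 5 = -5 - 2*D)
I(-595, 448) - 213484 = (-5 - 2*448) - 213484 = (-5 - 896) - 213484 = -901 - 213484 = -214385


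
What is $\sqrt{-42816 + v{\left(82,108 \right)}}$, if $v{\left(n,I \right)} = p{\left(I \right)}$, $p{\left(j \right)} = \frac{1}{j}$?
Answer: $\frac{i \sqrt{13872381}}{18} \approx 206.92 i$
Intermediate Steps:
$v{\left(n,I \right)} = \frac{1}{I}$
$\sqrt{-42816 + v{\left(82,108 \right)}} = \sqrt{-42816 + \frac{1}{108}} = \sqrt{- \frac{4624127}{108}} = \frac{i \sqrt{13872381}}{18}$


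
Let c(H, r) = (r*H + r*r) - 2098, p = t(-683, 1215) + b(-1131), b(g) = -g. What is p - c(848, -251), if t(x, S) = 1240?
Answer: 154316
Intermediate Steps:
p = 2371 (p = 1240 - 1*(-1131) = 1240 + 1131 = 2371)
c(H, r) = -2098 + r² + H*r (c(H, r) = (H*r + r²) - 2098 = (r² + H*r) - 2098 = -2098 + r² + H*r)
p - c(848, -251) = 2371 - (-2098 + (-251)² + 848*(-251)) = 2371 - (-2098 + 63001 - 212848) = 2371 - 1*(-151945) = 2371 + 151945 = 154316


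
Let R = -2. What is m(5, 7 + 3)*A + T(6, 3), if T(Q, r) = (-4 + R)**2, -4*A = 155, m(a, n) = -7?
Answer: 1229/4 ≈ 307.25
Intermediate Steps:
A = -155/4 (A = -1/4*155 = -155/4 ≈ -38.750)
T(Q, r) = 36 (T(Q, r) = (-4 - 2)**2 = (-6)**2 = 36)
m(5, 7 + 3)*A + T(6, 3) = -7*(-155/4) + 36 = 1085/4 + 36 = 1229/4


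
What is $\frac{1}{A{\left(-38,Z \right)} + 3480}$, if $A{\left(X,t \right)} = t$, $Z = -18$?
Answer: $\frac{1}{3462} \approx 0.00028885$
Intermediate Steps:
$\frac{1}{A{\left(-38,Z \right)} + 3480} = \frac{1}{-18 + 3480} = \frac{1}{3462}$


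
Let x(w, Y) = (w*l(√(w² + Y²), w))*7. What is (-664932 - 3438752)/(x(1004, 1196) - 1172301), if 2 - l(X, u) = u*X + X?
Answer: -950614294916/24329672841506053435 + 23187915686208*√152402/24329672841506053435 ≈ 0.00037203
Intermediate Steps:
l(X, u) = 2 - X - X*u (l(X, u) = 2 - (u*X + X) = 2 - (X*u + X) = 2 - (X + X*u) = 2 + (-X - X*u) = 2 - X - X*u)
x(w, Y) = 7*w*(2 - √(Y² + w²) - w*√(Y² + w²)) (x(w, Y) = (w*(2 - √(w² + Y²) - √(w² + Y²)*w))*7 = (w*(2 - √(Y² + w²) - √(Y² + w²)*w))*7 = (w*(2 - √(Y² + w²) - w*√(Y² + w²)))*7 = 7*w*(2 - √(Y² + w²) - w*√(Y² + w²)))
(-664932 - 3438752)/(x(1004, 1196) - 1172301) = (-664932 - 3438752)/(7*1004*(2 - √(1196² + 1004²) - 1*1004*√(1196² + 1004²)) - 1172301) = -4103684/(7*1004*(2 - √(1430416 + 1008016) - 1*1004*√(1430416 + 1008016)) - 1172301) = -4103684/(7*1004*(2 - √2438432 - 1*1004*√2438432) - 1172301) = -4103684/(7*1004*(2 - 4*√152402 - 1*1004*4*√152402) - 1172301) = -4103684/(7*1004*(2 - 4*√152402 - 4016*√152402) - 1172301) = -4103684/(7*1004*(2 - 4020*√152402) - 1172301) = -4103684/((14056 - 28252560*√152402) - 1172301) = -4103684/(-1158245 - 28252560*√152402)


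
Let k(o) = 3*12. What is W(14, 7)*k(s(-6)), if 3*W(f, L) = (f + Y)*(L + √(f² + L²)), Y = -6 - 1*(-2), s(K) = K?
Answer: 840 + 840*√5 ≈ 2718.3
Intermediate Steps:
k(o) = 36
Y = -4 (Y = -6 + 2 = -4)
W(f, L) = (-4 + f)*(L + √(L² + f²))/3 (W(f, L) = ((f - 4)*(L + √(f² + L²)))/3 = ((-4 + f)*(L + √(L² + f²)))/3 = (-4 + f)*(L + √(L² + f²))/3)
W(14, 7)*k(s(-6)) = (-4/3*7 - 4*√(7² + 14²)/3 + (⅓)*7*14 + (⅓)*14*√(7² + 14²))*36 = (-28/3 - 4*√(49 + 196)/3 + 98/3 + (⅓)*14*√(49 + 196))*36 = (-28/3 - 28*√5/3 + 98/3 + (⅓)*14*√245)*36 = (-28/3 - 28*√5/3 + 98/3 + (⅓)*14*(7*√5))*36 = (-28/3 - 28*√5/3 + 98/3 + 98*√5/3)*36 = (70/3 + 70*√5/3)*36 = 840 + 840*√5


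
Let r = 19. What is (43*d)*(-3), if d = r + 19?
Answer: -4902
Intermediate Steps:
d = 38 (d = 19 + 19 = 38)
(43*d)*(-3) = (43*38)*(-3) = 1634*(-3) = -4902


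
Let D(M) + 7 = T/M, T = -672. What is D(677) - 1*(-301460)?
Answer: 204083009/677 ≈ 3.0145e+5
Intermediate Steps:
D(M) = -7 - 672/M
D(677) - 1*(-301460) = (-7 - 672/677) - 1*(-301460) = (-7 - 672*1/677) + 301460 = (-7 - 672/677) + 301460 = -5411/677 + 301460 = 204083009/677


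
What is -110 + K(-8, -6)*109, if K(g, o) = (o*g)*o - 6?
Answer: -32156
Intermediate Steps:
K(g, o) = -6 + g*o**2 (K(g, o) = (g*o)*o - 6 = g*o**2 - 6 = -6 + g*o**2)
-110 + K(-8, -6)*109 = -110 + (-6 - 8*(-6)**2)*109 = -110 + (-6 - 8*36)*109 = -110 + (-6 - 288)*109 = -110 - 294*109 = -110 - 32046 = -32156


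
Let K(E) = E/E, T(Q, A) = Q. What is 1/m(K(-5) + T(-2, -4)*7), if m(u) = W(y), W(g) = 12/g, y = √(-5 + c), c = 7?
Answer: √2/12 ≈ 0.11785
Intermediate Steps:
K(E) = 1
y = √2 (y = √(-5 + 7) = √2 ≈ 1.4142)
m(u) = 6*√2 (m(u) = 12/(√2) = 12*(√2/2) = 6*√2)
1/m(K(-5) + T(-2, -4)*7) = 1/(6*√2) = √2/12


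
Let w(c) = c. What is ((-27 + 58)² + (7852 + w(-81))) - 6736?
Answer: 1996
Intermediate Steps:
((-27 + 58)² + (7852 + w(-81))) - 6736 = ((-27 + 58)² + (7852 - 81)) - 6736 = (31² + 7771) - 6736 = (961 + 7771) - 6736 = 8732 - 6736 = 1996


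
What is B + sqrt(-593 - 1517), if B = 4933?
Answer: 4933 + I*sqrt(2110) ≈ 4933.0 + 45.935*I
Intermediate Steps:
B + sqrt(-593 - 1517) = 4933 + sqrt(-593 - 1517) = 4933 + sqrt(-2110) = 4933 + I*sqrt(2110)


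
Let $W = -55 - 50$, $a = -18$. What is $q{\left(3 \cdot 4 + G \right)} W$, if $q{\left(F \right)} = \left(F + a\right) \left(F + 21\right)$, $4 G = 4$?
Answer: $17850$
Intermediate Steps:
$G = 1$ ($G = \frac{1}{4} \cdot 4 = 1$)
$q{\left(F \right)} = \left(-18 + F\right) \left(21 + F\right)$ ($q{\left(F \right)} = \left(F - 18\right) \left(F + 21\right) = \left(-18 + F\right) \left(21 + F\right)$)
$W = -105$
$q{\left(3 \cdot 4 + G \right)} W = \left(-378 + \left(3 \cdot 4 + 1\right)^{2} + 3 \left(3 \cdot 4 + 1\right)\right) \left(-105\right) = \left(-378 + \left(12 + 1\right)^{2} + 3 \left(12 + 1\right)\right) \left(-105\right) = \left(-378 + 13^{2} + 3 \cdot 13\right) \left(-105\right) = \left(-378 + 169 + 39\right) \left(-105\right) = \left(-170\right) \left(-105\right) = 17850$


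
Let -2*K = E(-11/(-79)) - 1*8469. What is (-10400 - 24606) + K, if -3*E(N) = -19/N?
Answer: -1016210/33 ≈ -30794.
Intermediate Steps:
E(N) = 19/(3*N) (E(N) = -(-19)/(3*N) = 19/(3*N))
K = 138988/33 (K = -(19/(3*((-11/(-79)))) - 1*8469)/2 = -(19/(3*((-11*(-1/79)))) - 8469)/2 = -(19/(3*(11/79)) - 8469)/2 = -((19/3)*(79/11) - 8469)/2 = -(1501/33 - 8469)/2 = -½*(-277976/33) = 138988/33 ≈ 4211.8)
(-10400 - 24606) + K = (-10400 - 24606) + 138988/33 = -35006 + 138988/33 = -1016210/33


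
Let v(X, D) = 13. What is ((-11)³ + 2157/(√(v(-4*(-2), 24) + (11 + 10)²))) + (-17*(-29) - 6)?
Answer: -844 + 2157*√454/454 ≈ -742.77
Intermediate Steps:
((-11)³ + 2157/(√(v(-4*(-2), 24) + (11 + 10)²))) + (-17*(-29) - 6) = ((-11)³ + 2157/(√(13 + (11 + 10)²))) + (-17*(-29) - 6) = (-1331 + 2157/(√(13 + 21²))) + (493 - 6) = (-1331 + 2157/(√(13 + 441))) + 487 = (-1331 + 2157/(√454)) + 487 = (-1331 + 2157*(√454/454)) + 487 = (-1331 + 2157*√454/454) + 487 = -844 + 2157*√454/454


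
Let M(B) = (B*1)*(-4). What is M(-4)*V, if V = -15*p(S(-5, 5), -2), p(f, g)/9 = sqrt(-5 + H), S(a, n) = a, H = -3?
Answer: -4320*I*sqrt(2) ≈ -6109.4*I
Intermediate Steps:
p(f, g) = 18*I*sqrt(2) (p(f, g) = 9*sqrt(-5 - 3) = 9*sqrt(-8) = 9*(2*I*sqrt(2)) = 18*I*sqrt(2))
V = -270*I*sqrt(2) ≈ -381.84*I
M(B) = -4*B (M(B) = B*(-4) = -4*B)
M(-4)*V = (-4*(-4))*(-270*I*sqrt(2)) = 16*(-270*I*sqrt(2)) = -4320*I*sqrt(2)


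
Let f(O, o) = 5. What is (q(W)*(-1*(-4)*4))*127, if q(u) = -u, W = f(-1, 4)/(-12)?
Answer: 2540/3 ≈ 846.67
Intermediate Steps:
W = -5/12 (W = 5/(-12) = 5*(-1/12) = -5/12 ≈ -0.41667)
(q(W)*(-1*(-4)*4))*127 = ((-1*(-5/12))*(-1*(-4)*4))*127 = (5*(4*4)/12)*127 = ((5/12)*16)*127 = (20/3)*127 = 2540/3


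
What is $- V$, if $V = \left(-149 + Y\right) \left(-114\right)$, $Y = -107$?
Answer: $-29184$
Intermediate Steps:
$V = 29184$ ($V = \left(-149 - 107\right) \left(-114\right) = \left(-256\right) \left(-114\right) = 29184$)
$- V = \left(-1\right) 29184 = -29184$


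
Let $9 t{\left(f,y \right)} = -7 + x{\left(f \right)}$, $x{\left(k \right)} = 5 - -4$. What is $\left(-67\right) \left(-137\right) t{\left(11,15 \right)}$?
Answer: $\frac{18358}{9} \approx 2039.8$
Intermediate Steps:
$x{\left(k \right)} = 9$ ($x{\left(k \right)} = 5 + 4 = 9$)
$t{\left(f,y \right)} = \frac{2}{9}$ ($t{\left(f,y \right)} = \frac{-7 + 9}{9} = \frac{1}{9} \cdot 2 = \frac{2}{9}$)
$\left(-67\right) \left(-137\right) t{\left(11,15 \right)} = \left(-67\right) \left(-137\right) \frac{2}{9} = 9179 \cdot \frac{2}{9} = \frac{18358}{9}$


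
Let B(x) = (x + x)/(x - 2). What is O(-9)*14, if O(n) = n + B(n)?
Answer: -1134/11 ≈ -103.09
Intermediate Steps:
B(x) = 2*x/(-2 + x) (B(x) = (2*x)/(-2 + x) = 2*x/(-2 + x))
O(n) = n + 2*n/(-2 + n)
O(-9)*14 = ((-9)²/(-2 - 9))*14 = (81/(-11))*14 = (81*(-1/11))*14 = -81/11*14 = -1134/11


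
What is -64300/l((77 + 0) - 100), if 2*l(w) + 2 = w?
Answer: 5144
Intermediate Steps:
l(w) = -1 + w/2
-64300/l((77 + 0) - 100) = -64300/(-1 + ((77 + 0) - 100)/2) = -64300/(-1 + (77 - 100)/2) = -64300/(-1 + (1/2)*(-23)) = -64300/(-1 - 23/2) = -64300/(-25/2) = -64300*(-2/25) = 5144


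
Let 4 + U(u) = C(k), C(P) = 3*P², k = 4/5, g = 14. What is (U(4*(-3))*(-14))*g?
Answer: 10192/25 ≈ 407.68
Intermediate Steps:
k = ⅘ (k = 4*(⅕) = ⅘ ≈ 0.80000)
U(u) = -52/25 (U(u) = -4 + 3*(⅘)² = -4 + 3*(16/25) = -4 + 48/25 = -52/25)
(U(4*(-3))*(-14))*g = -52/25*(-14)*14 = (728/25)*14 = 10192/25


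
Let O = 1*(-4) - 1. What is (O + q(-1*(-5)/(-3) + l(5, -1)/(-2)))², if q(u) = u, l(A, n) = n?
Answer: 1369/36 ≈ 38.028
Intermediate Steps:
O = -5 (O = -4 - 1 = -5)
(O + q(-1*(-5)/(-3) + l(5, -1)/(-2)))² = (-5 + (-1*(-5)/(-3) - 1/(-2)))² = (-5 + (5*(-⅓) - 1*(-½)))² = (-5 + (-5/3 + ½))² = (-5 - 7/6)² = (-37/6)² = 1369/36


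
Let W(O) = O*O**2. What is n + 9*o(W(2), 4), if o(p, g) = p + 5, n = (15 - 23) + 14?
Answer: 123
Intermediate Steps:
W(O) = O**3
n = 6 (n = -8 + 14 = 6)
o(p, g) = 5 + p
n + 9*o(W(2), 4) = 6 + 9*(5 + 2**3) = 6 + 9*(5 + 8) = 6 + 9*13 = 6 + 117 = 123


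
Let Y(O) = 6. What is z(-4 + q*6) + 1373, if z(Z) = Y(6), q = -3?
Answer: 1379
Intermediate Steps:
z(Z) = 6
z(-4 + q*6) + 1373 = 6 + 1373 = 1379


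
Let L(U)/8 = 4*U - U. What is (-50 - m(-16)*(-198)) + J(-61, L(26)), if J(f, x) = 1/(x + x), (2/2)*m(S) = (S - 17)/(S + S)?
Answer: 192427/1248 ≈ 154.19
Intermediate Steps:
L(U) = 24*U (L(U) = 8*(4*U - U) = 8*(3*U) = 24*U)
m(S) = (-17 + S)/(2*S) (m(S) = (S - 17)/(S + S) = (-17 + S)/((2*S)) = (-17 + S)*(1/(2*S)) = (-17 + S)/(2*S))
J(f, x) = 1/(2*x)
(-50 - m(-16)*(-198)) + J(-61, L(26)) = (-50 - (-17 - 16)/(2*(-16))*(-198)) + 1/(2*((24*26))) = (-50 - (-1)*(-33)/(2*16)*(-198)) + (½)/624 = (-50 - 1*33/32*(-198)) + (½)*(1/624) = (-50 - 33/32*(-198)) + 1/1248 = (-50 + 3267/16) + 1/1248 = 2467/16 + 1/1248 = 192427/1248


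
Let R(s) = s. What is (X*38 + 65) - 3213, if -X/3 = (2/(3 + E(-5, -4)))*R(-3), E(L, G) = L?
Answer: -3490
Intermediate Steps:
X = -9 (X = -3*2/(3 - 5)*(-3) = -3*2/(-2)*(-3) = -3*2*(-½)*(-3) = -(-3)*(-3) = -3*3 = -9)
(X*38 + 65) - 3213 = (-9*38 + 65) - 3213 = (-342 + 65) - 3213 = -277 - 3213 = -3490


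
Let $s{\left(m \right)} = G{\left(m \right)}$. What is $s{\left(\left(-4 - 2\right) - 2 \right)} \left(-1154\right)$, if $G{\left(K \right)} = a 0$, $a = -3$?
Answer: $0$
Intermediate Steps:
$G{\left(K \right)} = 0$ ($G{\left(K \right)} = \left(-3\right) 0 = 0$)
$s{\left(m \right)} = 0$
$s{\left(\left(-4 - 2\right) - 2 \right)} \left(-1154\right) = 0 \left(-1154\right) = 0$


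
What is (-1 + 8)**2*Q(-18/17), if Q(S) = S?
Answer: -882/17 ≈ -51.882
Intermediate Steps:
(-1 + 8)**2*Q(-18/17) = (-1 + 8)**2*(-18/17) = 7**2*(-18*1/17) = 49*(-18/17) = -882/17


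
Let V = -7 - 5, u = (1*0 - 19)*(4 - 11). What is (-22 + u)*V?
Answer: -1332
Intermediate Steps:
u = 133 (u = (0 - 19)*(-7) = -19*(-7) = 133)
V = -12
(-22 + u)*V = (-22 + 133)*(-12) = 111*(-12) = -1332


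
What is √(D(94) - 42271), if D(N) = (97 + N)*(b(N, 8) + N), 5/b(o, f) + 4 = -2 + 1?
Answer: 2*I*√6127 ≈ 156.55*I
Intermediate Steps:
b(o, f) = -1 (b(o, f) = 5/(-4 + (-2 + 1)) = 5/(-4 - 1) = 5/(-5) = 5*(-⅕) = -1)
D(N) = (-1 + N)*(97 + N) (D(N) = (97 + N)*(-1 + N) = (-1 + N)*(97 + N))
√(D(94) - 42271) = √((-97 + 94² + 96*94) - 42271) = √((-97 + 8836 + 9024) - 42271) = √(17763 - 42271) = √(-24508) = 2*I*√6127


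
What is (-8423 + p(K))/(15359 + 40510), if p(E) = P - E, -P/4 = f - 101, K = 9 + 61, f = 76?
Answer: -763/5079 ≈ -0.15023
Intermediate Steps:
K = 70
P = 100 (P = -4*(76 - 101) = -4*(-25) = 100)
p(E) = 100 - E
(-8423 + p(K))/(15359 + 40510) = (-8423 + (100 - 1*70))/(15359 + 40510) = (-8423 + (100 - 70))/55869 = (-8423 + 30)*(1/55869) = -8393*1/55869 = -763/5079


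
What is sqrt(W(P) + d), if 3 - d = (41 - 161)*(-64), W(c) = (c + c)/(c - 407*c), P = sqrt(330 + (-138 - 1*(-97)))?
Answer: 4*I*sqrt(19772606)/203 ≈ 87.619*I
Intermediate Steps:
P = 17 (P = sqrt(330 + (-138 + 97)) = sqrt(330 - 41) = sqrt(289) = 17)
W(c) = -1/203 (W(c) = (2*c)/((-406*c)) = (2*c)*(-1/(406*c)) = -1/203)
d = -7677 (d = 3 - (41 - 161)*(-64) = 3 - (-120)*(-64) = 3 - 1*7680 = 3 - 7680 = -7677)
sqrt(W(P) + d) = sqrt(-1/203 - 7677) = sqrt(-1558432/203) = 4*I*sqrt(19772606)/203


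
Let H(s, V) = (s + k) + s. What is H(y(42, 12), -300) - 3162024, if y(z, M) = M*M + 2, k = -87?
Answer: -3161819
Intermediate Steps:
y(z, M) = 2 + M**2 (y(z, M) = M**2 + 2 = 2 + M**2)
H(s, V) = -87 + 2*s (H(s, V) = (s - 87) + s = (-87 + s) + s = -87 + 2*s)
H(y(42, 12), -300) - 3162024 = (-87 + 2*(2 + 12**2)) - 3162024 = (-87 + 2*(2 + 144)) - 3162024 = (-87 + 2*146) - 3162024 = (-87 + 292) - 3162024 = 205 - 3162024 = -3161819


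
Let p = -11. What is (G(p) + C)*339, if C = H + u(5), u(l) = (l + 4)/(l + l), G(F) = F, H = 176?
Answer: 562401/10 ≈ 56240.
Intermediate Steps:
u(l) = (4 + l)/(2*l) (u(l) = (4 + l)/((2*l)) = (4 + l)*(1/(2*l)) = (4 + l)/(2*l))
C = 1769/10 (C = 176 + (½)*(4 + 5)/5 = 176 + (½)*(⅕)*9 = 176 + 9/10 = 1769/10 ≈ 176.90)
(G(p) + C)*339 = (-11 + 1769/10)*339 = (1659/10)*339 = 562401/10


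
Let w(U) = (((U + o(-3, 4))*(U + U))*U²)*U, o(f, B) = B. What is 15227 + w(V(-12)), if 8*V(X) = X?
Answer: 244037/16 ≈ 15252.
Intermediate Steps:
V(X) = X/8
w(U) = 2*U⁴*(4 + U) (w(U) = (((U + 4)*(U + U))*U²)*U = (((4 + U)*(2*U))*U²)*U = ((2*U*(4 + U))*U²)*U = (2*U³*(4 + U))*U = 2*U⁴*(4 + U))
15227 + w(V(-12)) = 15227 + 2*((⅛)*(-12))⁴*(4 + (⅛)*(-12)) = 15227 + 2*(-3/2)⁴*(4 - 3/2) = 15227 + 2*(81/16)*(5/2) = 15227 + 405/16 = 244037/16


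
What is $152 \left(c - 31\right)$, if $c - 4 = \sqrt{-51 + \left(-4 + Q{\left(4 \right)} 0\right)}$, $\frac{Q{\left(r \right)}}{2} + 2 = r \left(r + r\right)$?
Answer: $-4104 + 152 i \sqrt{55} \approx -4104.0 + 1127.3 i$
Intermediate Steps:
$Q{\left(r \right)} = -4 + 4 r^{2}$ ($Q{\left(r \right)} = -4 + 2 r \left(r + r\right) = -4 + 2 r 2 r = -4 + 2 \cdot 2 r^{2} = -4 + 4 r^{2}$)
$c = 4 + i \sqrt{55}$ ($c = 4 + \sqrt{-51 - \left(4 - \left(-4 + 4 \cdot 4^{2}\right) 0\right)} = 4 + \sqrt{-51 - \left(4 - \left(-4 + 4 \cdot 16\right) 0\right)} = 4 + \sqrt{-51 - \left(4 - \left(-4 + 64\right) 0\right)} = 4 + \sqrt{-51 + \left(-4 + 60 \cdot 0\right)} = 4 + \sqrt{-51 + \left(-4 + 0\right)} = 4 + \sqrt{-51 - 4} = 4 + \sqrt{-55} = 4 + i \sqrt{55} \approx 4.0 + 7.4162 i$)
$152 \left(c - 31\right) = 152 \left(\left(4 + i \sqrt{55}\right) - 31\right) = 152 \left(-27 + i \sqrt{55}\right) = -4104 + 152 i \sqrt{55}$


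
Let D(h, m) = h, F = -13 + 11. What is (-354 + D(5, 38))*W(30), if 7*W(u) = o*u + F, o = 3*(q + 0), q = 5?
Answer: -22336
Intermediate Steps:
F = -2
o = 15 (o = 3*(5 + 0) = 3*5 = 15)
W(u) = -2/7 + 15*u/7 (W(u) = (15*u - 2)/7 = (-2 + 15*u)/7 = -2/7 + 15*u/7)
(-354 + D(5, 38))*W(30) = (-354 + 5)*(-2/7 + (15/7)*30) = -349*(-2/7 + 450/7) = -349*64 = -22336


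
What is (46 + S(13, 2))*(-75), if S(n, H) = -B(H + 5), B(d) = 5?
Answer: -3075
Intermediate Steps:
S(n, H) = -5 (S(n, H) = -1*5 = -5)
(46 + S(13, 2))*(-75) = (46 - 5)*(-75) = 41*(-75) = -3075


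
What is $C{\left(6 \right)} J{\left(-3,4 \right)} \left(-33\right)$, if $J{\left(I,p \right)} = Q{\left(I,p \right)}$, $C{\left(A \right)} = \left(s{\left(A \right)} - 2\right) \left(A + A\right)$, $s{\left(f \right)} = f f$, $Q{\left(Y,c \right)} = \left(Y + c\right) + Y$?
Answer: $26928$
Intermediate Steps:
$Q{\left(Y,c \right)} = c + 2 Y$
$s{\left(f \right)} = f^{2}$
$C{\left(A \right)} = 2 A \left(-2 + A^{2}\right)$ ($C{\left(A \right)} = \left(A^{2} - 2\right) \left(A + A\right) = \left(-2 + A^{2}\right) 2 A = 2 A \left(-2 + A^{2}\right)$)
$J{\left(I,p \right)} = p + 2 I$
$C{\left(6 \right)} J{\left(-3,4 \right)} \left(-33\right) = 2 \cdot 6 \left(-2 + 6^{2}\right) \left(4 + 2 \left(-3\right)\right) \left(-33\right) = 2 \cdot 6 \left(-2 + 36\right) \left(4 - 6\right) \left(-33\right) = 2 \cdot 6 \cdot 34 \left(-2\right) \left(-33\right) = 408 \left(-2\right) \left(-33\right) = \left(-816\right) \left(-33\right) = 26928$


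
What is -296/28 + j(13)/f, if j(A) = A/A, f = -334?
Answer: -24723/2338 ≈ -10.574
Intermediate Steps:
j(A) = 1
-296/28 + j(13)/f = -296/28 + 1/(-334) = -296*1/28 + 1*(-1/334) = -74/7 - 1/334 = -24723/2338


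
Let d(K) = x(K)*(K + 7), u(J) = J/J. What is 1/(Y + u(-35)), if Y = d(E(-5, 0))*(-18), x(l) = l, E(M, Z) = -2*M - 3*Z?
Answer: -1/3059 ≈ -0.00032690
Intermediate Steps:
E(M, Z) = -3*Z - 2*M
u(J) = 1
d(K) = K*(7 + K) (d(K) = K*(K + 7) = K*(7 + K))
Y = -3060 (Y = ((-3*0 - 2*(-5))*(7 + (-3*0 - 2*(-5))))*(-18) = ((0 + 10)*(7 + (0 + 10)))*(-18) = (10*(7 + 10))*(-18) = (10*17)*(-18) = 170*(-18) = -3060)
1/(Y + u(-35)) = 1/(-3060 + 1) = 1/(-3059) = -1/3059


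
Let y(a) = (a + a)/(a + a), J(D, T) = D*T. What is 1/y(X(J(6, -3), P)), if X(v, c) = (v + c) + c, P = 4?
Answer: 1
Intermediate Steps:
X(v, c) = v + 2*c (X(v, c) = (c + v) + c = v + 2*c)
y(a) = 1 (y(a) = (2*a)/((2*a)) = (2*a)*(1/(2*a)) = 1)
1/y(X(J(6, -3), P)) = 1/1 = 1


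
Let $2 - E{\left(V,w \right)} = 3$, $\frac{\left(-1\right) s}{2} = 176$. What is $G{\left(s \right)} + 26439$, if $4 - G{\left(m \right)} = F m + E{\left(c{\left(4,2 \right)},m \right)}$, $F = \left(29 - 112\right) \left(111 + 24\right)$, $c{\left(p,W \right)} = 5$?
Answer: $-3917716$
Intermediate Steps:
$s = -352$ ($s = \left(-2\right) 176 = -352$)
$E{\left(V,w \right)} = -1$ ($E{\left(V,w \right)} = 2 - 3 = -1$)
$F = -11205$ ($F = \left(-83\right) 135 = -11205$)
$G{\left(m \right)} = 5 + 11205 m$ ($G{\left(m \right)} = 4 - \left(- 11205 m - 1\right) = 4 - \left(-1 - 11205 m\right) = 4 + \left(1 + 11205 m\right) = 5 + 11205 m$)
$G{\left(s \right)} + 26439 = \left(5 + 11205 \left(-352\right)\right) + 26439 = \left(5 - 3944160\right) + 26439 = -3944155 + 26439 = -3917716$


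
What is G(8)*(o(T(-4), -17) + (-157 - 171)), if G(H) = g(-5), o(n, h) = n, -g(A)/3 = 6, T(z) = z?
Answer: 5976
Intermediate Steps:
g(A) = -18 (g(A) = -3*6 = -18)
G(H) = -18
G(8)*(o(T(-4), -17) + (-157 - 171)) = -18*(-4 + (-157 - 171)) = -18*(-4 - 328) = -18*(-332) = 5976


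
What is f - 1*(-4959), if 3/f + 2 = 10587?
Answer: 52491018/10585 ≈ 4959.0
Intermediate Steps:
f = 3/10585 (f = 3/(-2 + 10587) = 3/10585 ≈ 0.00028342)
f - 1*(-4959) = 3/10585 - 1*(-4959) = 3/10585 + 4959 = 52491018/10585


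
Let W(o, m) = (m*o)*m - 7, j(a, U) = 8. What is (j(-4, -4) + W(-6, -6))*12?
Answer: -2580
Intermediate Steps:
W(o, m) = -7 + o*m**2 (W(o, m) = o*m**2 - 7 = -7 + o*m**2)
(j(-4, -4) + W(-6, -6))*12 = (8 + (-7 - 6*(-6)**2))*12 = (8 + (-7 - 6*36))*12 = (8 + (-7 - 216))*12 = (8 - 223)*12 = -215*12 = -2580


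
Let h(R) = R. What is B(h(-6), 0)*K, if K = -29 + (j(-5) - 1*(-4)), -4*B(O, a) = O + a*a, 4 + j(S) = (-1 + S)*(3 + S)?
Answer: -51/2 ≈ -25.500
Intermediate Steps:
j(S) = -4 + (-1 + S)*(3 + S)
B(O, a) = -O/4 - a**2/4 (B(O, a) = -(O + a*a)/4 = -(O + a**2)/4 = -O/4 - a**2/4)
K = -17 (K = -29 + ((-7 + (-5)**2 + 2*(-5)) - 1*(-4)) = -29 + ((-7 + 25 - 10) + 4) = -29 + (8 + 4) = -29 + 12 = -17)
B(h(-6), 0)*K = (-1/4*(-6) - 1/4*0**2)*(-17) = (3/2 - 1/4*0)*(-17) = (3/2 + 0)*(-17) = (3/2)*(-17) = -51/2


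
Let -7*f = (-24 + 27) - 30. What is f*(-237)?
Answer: -6399/7 ≈ -914.14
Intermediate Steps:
f = 27/7 (f = -((-24 + 27) - 30)/7 = -(3 - 30)/7 = -⅐*(-27) = 27/7 ≈ 3.8571)
f*(-237) = (27/7)*(-237) = -6399/7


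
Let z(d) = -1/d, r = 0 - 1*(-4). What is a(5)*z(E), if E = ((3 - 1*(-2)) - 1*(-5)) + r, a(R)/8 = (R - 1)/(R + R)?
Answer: -8/35 ≈ -0.22857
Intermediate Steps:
r = 4 (r = 0 + 4 = 4)
a(R) = 4*(-1 + R)/R (a(R) = 8*((R - 1)/(R + R)) = 8*((-1 + R)/((2*R))) = 8*((-1 + R)*(1/(2*R))) = 8*((-1 + R)/(2*R)) = 4*(-1 + R)/R)
E = 14 (E = ((3 - 1*(-2)) - 1*(-5)) + 4 = ((3 + 2) + 5) + 4 = (5 + 5) + 4 = 10 + 4 = 14)
a(5)*z(E) = (4 - 4/5)*(-1/14) = (4 - 4*⅕)*(-1*1/14) = (4 - ⅘)*(-1/14) = (16/5)*(-1/14) = -8/35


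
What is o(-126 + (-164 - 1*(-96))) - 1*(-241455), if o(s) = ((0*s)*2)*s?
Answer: 241455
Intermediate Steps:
o(s) = 0 (o(s) = (0*2)*s = 0*s = 0)
o(-126 + (-164 - 1*(-96))) - 1*(-241455) = 0 - 1*(-241455) = 0 + 241455 = 241455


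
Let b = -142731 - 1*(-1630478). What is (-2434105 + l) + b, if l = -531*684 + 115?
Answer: -1309447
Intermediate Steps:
b = 1487747 (b = -142731 + 1630478 = 1487747)
l = -363089 (l = -363204 + 115 = -363089)
(-2434105 + l) + b = (-2434105 - 363089) + 1487747 = -2797194 + 1487747 = -1309447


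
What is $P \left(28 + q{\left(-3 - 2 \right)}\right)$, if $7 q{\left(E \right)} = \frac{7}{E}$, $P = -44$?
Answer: $- \frac{6116}{5} \approx -1223.2$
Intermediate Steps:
$q{\left(E \right)} = \frac{1}{E}$ ($q{\left(E \right)} = \frac{7 \frac{1}{E}}{7} = \frac{1}{E}$)
$P \left(28 + q{\left(-3 - 2 \right)}\right) = - 44 \left(28 + \frac{1}{-3 - 2}\right) = - 44 \left(28 + \frac{1}{-5}\right) = - 44 \left(28 - \frac{1}{5}\right) = \left(-44\right) \frac{139}{5} = - \frac{6116}{5}$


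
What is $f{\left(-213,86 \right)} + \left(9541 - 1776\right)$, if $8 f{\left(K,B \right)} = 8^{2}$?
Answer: $7773$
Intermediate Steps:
$f{\left(K,B \right)} = 8$ ($f{\left(K,B \right)} = \frac{8^{2}}{8} = \frac{1}{8} \cdot 64 = 8$)
$f{\left(-213,86 \right)} + \left(9541 - 1776\right) = 8 + \left(9541 - 1776\right) = 8 + 7765 = 7773$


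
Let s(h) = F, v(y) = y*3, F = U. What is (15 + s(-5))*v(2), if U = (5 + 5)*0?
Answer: 90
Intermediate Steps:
U = 0 (U = 10*0 = 0)
F = 0
v(y) = 3*y
s(h) = 0
(15 + s(-5))*v(2) = (15 + 0)*(3*2) = 15*6 = 90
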